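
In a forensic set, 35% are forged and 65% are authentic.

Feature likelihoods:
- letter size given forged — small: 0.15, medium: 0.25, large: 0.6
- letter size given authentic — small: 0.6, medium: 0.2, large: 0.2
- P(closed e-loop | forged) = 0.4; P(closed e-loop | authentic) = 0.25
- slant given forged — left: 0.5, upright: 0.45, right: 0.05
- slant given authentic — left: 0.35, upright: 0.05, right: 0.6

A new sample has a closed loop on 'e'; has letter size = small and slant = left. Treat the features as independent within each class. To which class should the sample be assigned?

authentic

forged: 0.35 × 0.15 × 0.4 × 0.5 = 0.0105
authentic: 0.65 × 0.6 × 0.25 × 0.35 = 0.034125
Highest score → authentic.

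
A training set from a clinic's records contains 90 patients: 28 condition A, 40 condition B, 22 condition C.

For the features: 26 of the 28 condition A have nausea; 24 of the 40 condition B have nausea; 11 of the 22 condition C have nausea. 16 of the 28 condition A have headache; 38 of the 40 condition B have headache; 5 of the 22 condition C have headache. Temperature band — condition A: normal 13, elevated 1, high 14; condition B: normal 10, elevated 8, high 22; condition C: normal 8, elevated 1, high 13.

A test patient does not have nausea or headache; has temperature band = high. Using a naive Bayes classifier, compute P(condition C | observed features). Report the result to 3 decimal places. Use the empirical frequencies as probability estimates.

0.853

condition A: (28/90) × (2/28) × (12/28) × (14/28) ≈ 0.0047619
condition B: (40/90) × (16/40) × (2/40) × (22/40) ≈ 0.00488889
condition C: (22/90) × (11/22) × (17/22) × (13/22) ≈ 0.0558081
P(condition C | x) = 0.0558081 / 0.06545889 ≈ 0.853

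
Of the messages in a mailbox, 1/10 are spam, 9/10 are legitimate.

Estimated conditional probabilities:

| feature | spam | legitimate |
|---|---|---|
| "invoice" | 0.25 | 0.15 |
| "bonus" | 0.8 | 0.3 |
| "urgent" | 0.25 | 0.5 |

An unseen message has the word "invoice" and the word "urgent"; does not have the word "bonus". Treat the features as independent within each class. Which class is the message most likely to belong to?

spam: 0.1 × 0.25 × (1−0.8) × 0.25 = 0.00125
legitimate: 0.9 × 0.15 × (1−0.3) × 0.5 = 0.04725
Highest score → legitimate.

legitimate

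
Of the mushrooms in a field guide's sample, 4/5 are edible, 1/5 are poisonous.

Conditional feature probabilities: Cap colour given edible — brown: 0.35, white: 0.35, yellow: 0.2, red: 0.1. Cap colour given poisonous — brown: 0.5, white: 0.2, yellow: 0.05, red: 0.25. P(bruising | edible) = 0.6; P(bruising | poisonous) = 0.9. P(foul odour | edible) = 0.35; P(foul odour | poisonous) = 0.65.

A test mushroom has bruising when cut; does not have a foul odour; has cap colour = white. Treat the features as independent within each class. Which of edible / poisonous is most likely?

edible

edible: 0.8 × 0.35 × 0.6 × (1−0.35) = 0.1092
poisonous: 0.2 × 0.2 × 0.9 × (1−0.65) = 0.0126
Highest score → edible.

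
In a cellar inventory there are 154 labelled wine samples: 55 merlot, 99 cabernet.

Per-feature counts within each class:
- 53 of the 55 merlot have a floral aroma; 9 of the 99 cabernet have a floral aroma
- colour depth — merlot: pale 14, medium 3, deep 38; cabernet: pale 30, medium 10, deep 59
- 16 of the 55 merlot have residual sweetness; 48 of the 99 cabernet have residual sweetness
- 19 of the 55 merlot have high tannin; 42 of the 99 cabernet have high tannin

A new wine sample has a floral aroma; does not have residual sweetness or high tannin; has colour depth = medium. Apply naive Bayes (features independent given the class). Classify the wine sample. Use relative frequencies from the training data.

merlot: (55/154) × (53/55) × (3/55) × (39/55) × (36/55) ≈ 0.00871275
cabernet: (99/154) × (9/99) × (10/99) × (51/99) × (57/99) ≈ 0.0017509
Highest score → merlot.

merlot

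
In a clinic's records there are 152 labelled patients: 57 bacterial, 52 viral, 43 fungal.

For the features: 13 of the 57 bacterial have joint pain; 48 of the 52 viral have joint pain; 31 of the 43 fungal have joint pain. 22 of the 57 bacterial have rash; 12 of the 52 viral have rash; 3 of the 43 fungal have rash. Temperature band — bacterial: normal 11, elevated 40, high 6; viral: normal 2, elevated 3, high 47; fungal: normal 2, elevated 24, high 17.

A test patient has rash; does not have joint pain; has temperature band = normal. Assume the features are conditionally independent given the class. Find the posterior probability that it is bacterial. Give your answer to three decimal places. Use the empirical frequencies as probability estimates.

0.978

bacterial: (57/152) × (44/57) × (22/57) × (11/57) ≈ 0.0215613
viral: (52/152) × (4/52) × (12/52) × (2/52) ≈ 0.000233572
fungal: (43/152) × (12/43) × (3/43) × (2/43) ≈ 0.000256184
P(bacterial | x) = 0.0215613 / 0.022051056 ≈ 0.978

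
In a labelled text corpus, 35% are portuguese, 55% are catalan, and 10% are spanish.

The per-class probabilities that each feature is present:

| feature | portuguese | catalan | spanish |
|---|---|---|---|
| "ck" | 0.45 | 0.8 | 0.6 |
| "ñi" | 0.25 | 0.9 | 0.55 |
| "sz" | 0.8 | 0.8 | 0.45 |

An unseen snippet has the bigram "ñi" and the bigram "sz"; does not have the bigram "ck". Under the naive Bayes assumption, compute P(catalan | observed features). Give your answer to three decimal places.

0.621

portuguese: 0.35 × (1−0.45) × 0.25 × 0.8 = 0.0385
catalan: 0.55 × (1−0.8) × 0.9 × 0.8 = 0.0792
spanish: 0.1 × (1−0.6) × 0.55 × 0.45 = 0.0099
P(catalan | x) = 0.0792 / 0.1276 ≈ 0.621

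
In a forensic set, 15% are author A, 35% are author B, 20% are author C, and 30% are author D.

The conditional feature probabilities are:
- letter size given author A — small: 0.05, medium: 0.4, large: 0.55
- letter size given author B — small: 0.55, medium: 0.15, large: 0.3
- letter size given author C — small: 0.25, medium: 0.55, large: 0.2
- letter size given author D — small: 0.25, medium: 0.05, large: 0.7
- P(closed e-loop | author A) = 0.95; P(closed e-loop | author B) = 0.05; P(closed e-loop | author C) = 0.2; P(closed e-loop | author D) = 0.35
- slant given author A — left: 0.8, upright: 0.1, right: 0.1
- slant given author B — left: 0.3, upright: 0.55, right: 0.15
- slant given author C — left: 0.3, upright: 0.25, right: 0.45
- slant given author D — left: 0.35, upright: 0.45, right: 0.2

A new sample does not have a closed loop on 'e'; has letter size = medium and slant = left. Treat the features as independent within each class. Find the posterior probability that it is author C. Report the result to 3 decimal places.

author A: 0.15 × 0.4 × (1−0.95) × 0.8 = 0.0024
author B: 0.35 × 0.15 × (1−0.05) × 0.3 = 0.0149625
author C: 0.2 × 0.55 × (1−0.2) × 0.3 = 0.0264
author D: 0.3 × 0.05 × (1−0.35) × 0.35 = 0.0034125
P(author C | x) = 0.0264 / 0.047175 ≈ 0.560

0.560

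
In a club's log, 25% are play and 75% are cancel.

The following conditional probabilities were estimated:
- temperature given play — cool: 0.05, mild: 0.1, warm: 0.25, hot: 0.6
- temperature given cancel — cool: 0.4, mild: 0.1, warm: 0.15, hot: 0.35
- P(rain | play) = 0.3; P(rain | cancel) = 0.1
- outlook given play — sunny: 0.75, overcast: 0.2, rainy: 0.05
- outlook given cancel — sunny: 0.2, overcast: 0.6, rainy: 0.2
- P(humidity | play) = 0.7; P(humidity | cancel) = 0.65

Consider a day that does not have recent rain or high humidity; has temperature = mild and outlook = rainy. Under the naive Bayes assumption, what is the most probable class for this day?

cancel

play: 0.25 × 0.1 × (1−0.3) × 0.05 × (1−0.7) = 0.0002625
cancel: 0.75 × 0.1 × (1−0.1) × 0.2 × (1−0.65) = 0.004725
Highest score → cancel.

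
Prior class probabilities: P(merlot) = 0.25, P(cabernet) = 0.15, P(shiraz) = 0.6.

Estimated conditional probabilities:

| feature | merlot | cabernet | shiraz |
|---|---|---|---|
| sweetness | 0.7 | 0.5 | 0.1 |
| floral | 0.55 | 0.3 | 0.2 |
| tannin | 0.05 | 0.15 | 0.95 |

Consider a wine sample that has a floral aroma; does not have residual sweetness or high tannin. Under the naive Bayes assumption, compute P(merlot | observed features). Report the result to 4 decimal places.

merlot: 0.25 × (1−0.7) × 0.55 × (1−0.05) = 0.0391875
cabernet: 0.15 × (1−0.5) × 0.3 × (1−0.15) = 0.019125
shiraz: 0.6 × (1−0.1) × 0.2 × (1−0.95) = 0.0054
P(merlot | x) = 0.0391875 / 0.0637125 ≈ 0.6151

0.6151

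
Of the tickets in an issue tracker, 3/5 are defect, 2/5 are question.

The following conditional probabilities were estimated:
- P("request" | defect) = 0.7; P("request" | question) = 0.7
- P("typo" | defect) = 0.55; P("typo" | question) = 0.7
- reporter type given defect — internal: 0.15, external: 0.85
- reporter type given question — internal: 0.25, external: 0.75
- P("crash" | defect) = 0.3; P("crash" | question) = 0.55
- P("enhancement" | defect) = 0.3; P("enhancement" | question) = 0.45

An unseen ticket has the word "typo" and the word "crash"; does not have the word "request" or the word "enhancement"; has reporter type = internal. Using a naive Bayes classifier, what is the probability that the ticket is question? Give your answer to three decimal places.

defect: 0.6 × (1−0.7) × 0.55 × 0.15 × 0.3 × (1−0.3) = 0.0031185
question: 0.4 × (1−0.7) × 0.7 × 0.25 × 0.55 × (1−0.45) = 0.0063525
P(question | x) = 0.0063525 / 0.009471 ≈ 0.671

0.671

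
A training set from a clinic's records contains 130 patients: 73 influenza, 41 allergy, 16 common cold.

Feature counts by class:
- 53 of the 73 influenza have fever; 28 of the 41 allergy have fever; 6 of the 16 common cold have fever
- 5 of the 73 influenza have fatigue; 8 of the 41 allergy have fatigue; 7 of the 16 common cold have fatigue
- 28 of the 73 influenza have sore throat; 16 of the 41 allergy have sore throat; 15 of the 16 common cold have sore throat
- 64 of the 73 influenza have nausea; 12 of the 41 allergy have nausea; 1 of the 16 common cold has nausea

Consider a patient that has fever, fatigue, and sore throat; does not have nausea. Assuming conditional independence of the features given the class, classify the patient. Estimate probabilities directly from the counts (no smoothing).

common cold

influenza: (73/130) × (53/73) × (5/73) × (28/73) × (9/73) ≈ 0.00132049
allergy: (41/130) × (28/41) × (8/41) × (16/41) × (29/41) ≈ 0.0116003
common cold: (16/130) × (6/16) × (7/16) × (15/16) × (15/16) ≈ 0.0177471
Highest score → common cold.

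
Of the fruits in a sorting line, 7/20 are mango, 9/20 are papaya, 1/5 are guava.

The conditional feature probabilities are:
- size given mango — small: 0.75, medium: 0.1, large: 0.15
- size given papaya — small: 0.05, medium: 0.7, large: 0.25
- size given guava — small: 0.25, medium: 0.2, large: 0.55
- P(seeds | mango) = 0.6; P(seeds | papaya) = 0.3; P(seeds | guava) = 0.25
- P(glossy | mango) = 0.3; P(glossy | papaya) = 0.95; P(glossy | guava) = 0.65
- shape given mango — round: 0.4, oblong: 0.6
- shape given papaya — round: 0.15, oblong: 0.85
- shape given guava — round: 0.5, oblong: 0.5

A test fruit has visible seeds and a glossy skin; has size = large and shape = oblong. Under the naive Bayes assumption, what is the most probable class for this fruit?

mango: 0.35 × 0.15 × 0.6 × 0.3 × 0.6 = 0.00567
papaya: 0.45 × 0.25 × 0.3 × 0.95 × 0.85 = 0.027253125
guava: 0.2 × 0.55 × 0.25 × 0.65 × 0.5 = 0.0089375
Highest score → papaya.

papaya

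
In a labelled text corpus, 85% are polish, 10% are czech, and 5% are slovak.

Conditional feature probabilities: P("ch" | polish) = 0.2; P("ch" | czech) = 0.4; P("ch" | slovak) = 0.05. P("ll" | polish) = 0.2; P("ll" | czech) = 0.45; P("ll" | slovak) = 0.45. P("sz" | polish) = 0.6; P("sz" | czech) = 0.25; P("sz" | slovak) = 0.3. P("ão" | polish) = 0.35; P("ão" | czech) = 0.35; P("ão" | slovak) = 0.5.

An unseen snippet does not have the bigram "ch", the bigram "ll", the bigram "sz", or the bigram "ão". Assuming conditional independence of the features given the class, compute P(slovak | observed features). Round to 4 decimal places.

0.0549

polish: 0.85 × (1−0.2) × (1−0.2) × (1−0.6) × (1−0.35) = 0.14144
czech: 0.1 × (1−0.4) × (1−0.45) × (1−0.25) × (1−0.35) = 0.0160875
slovak: 0.05 × (1−0.05) × (1−0.45) × (1−0.3) × (1−0.5) = 0.00914375
P(slovak | x) = 0.00914375 / 0.16667125 ≈ 0.0549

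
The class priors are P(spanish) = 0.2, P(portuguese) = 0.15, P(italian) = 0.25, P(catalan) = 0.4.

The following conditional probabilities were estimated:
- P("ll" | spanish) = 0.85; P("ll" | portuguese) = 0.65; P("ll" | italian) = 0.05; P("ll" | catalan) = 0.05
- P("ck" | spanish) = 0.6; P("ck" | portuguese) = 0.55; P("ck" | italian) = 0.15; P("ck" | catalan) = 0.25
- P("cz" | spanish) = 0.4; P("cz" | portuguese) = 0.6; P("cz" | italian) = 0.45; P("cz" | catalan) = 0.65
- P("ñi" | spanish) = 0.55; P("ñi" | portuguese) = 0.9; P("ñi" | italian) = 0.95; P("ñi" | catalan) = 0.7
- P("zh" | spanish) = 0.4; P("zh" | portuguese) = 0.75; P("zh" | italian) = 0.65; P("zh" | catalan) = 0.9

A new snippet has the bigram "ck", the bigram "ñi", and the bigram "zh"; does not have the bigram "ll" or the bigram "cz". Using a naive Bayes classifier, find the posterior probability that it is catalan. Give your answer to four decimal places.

0.4847

spanish: 0.2 × (1−0.85) × 0.6 × (1−0.4) × 0.55 × 0.4 = 0.002376
portuguese: 0.15 × (1−0.65) × 0.55 × (1−0.6) × 0.9 × 0.75 = 0.00779625
italian: 0.25 × (1−0.05) × 0.15 × (1−0.45) × 0.95 × 0.65 = 0.012099140625
catalan: 0.4 × (1−0.05) × 0.25 × (1−0.65) × 0.7 × 0.9 = 0.0209475
P(catalan | x) = 0.0209475 / 0.043218890625 ≈ 0.4847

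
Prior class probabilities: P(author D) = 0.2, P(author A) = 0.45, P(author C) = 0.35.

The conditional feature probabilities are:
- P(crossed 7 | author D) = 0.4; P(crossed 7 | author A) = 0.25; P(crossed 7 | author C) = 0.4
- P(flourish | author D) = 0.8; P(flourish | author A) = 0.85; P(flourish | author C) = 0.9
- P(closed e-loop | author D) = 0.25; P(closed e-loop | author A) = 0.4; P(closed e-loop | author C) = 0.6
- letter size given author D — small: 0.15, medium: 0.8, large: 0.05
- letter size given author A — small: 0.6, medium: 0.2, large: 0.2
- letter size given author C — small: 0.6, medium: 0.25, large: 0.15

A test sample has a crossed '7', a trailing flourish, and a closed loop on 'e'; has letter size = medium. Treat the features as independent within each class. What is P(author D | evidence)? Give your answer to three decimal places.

author D: 0.2 × 0.4 × 0.8 × 0.25 × 0.8 = 0.0128
author A: 0.45 × 0.25 × 0.85 × 0.4 × 0.2 = 0.00765
author C: 0.35 × 0.4 × 0.9 × 0.6 × 0.25 = 0.0189
P(author D | x) = 0.0128 / 0.03935 ≈ 0.325

0.325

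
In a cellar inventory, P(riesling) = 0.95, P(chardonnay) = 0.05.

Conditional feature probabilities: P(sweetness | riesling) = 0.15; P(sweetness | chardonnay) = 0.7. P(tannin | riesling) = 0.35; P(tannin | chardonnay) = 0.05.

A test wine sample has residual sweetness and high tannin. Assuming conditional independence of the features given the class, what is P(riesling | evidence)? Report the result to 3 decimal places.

0.966

riesling: 0.95 × 0.15 × 0.35 = 0.049875
chardonnay: 0.05 × 0.7 × 0.05 = 0.00175
P(riesling | x) = 0.049875 / 0.051625 ≈ 0.966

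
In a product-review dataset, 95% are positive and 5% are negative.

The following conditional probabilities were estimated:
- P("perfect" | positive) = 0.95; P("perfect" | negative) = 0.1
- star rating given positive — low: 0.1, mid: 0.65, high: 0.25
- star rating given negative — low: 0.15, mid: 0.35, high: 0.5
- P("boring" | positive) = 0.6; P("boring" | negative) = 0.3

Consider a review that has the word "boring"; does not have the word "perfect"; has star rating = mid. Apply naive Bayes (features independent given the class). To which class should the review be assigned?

positive

positive: 0.95 × (1−0.95) × 0.65 × 0.6 = 0.018525
negative: 0.05 × (1−0.1) × 0.35 × 0.3 = 0.004725
Highest score → positive.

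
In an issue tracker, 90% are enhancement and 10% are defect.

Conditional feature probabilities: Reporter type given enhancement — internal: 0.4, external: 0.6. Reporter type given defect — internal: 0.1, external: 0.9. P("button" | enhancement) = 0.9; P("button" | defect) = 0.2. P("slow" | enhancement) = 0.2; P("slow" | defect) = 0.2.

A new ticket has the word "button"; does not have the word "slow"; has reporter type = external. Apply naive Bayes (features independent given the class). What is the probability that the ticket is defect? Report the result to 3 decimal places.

enhancement: 0.9 × 0.6 × 0.9 × (1−0.2) = 0.3888
defect: 0.1 × 0.9 × 0.2 × (1−0.2) = 0.0144
P(defect | x) = 0.0144 / 0.4032 ≈ 0.036

0.036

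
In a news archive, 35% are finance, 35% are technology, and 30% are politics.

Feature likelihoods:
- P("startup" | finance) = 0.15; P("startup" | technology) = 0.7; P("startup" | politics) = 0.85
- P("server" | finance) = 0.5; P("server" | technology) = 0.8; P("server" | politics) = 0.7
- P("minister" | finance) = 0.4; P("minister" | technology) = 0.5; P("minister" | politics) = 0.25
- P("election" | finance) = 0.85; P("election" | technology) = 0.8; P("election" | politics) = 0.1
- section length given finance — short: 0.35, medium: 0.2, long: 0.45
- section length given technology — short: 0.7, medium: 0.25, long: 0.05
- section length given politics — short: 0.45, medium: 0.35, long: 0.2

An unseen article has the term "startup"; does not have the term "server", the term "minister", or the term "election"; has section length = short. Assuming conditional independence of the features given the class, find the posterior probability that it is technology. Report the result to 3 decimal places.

finance: 0.35 × 0.15 × (1−0.5) × (1−0.4) × (1−0.85) × 0.35 = 0.000826875
technology: 0.35 × 0.7 × (1−0.8) × (1−0.5) × (1−0.8) × 0.7 = 0.00343
politics: 0.3 × 0.85 × (1−0.7) × (1−0.25) × (1−0.1) × 0.45 = 0.023236875
P(technology | x) = 0.00343 / 0.02749375 ≈ 0.125

0.125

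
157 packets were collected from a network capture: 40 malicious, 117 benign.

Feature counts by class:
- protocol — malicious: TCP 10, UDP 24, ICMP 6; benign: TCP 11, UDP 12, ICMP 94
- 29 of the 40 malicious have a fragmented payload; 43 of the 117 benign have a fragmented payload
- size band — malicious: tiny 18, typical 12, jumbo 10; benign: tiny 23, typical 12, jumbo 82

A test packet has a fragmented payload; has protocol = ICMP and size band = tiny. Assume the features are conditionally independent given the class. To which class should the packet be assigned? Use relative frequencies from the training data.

benign

malicious: (40/157) × (6/40) × (29/40) × (18/40) ≈ 0.0124682
benign: (117/157) × (94/117) × (43/117) × (23/117) ≈ 0.0432566
Highest score → benign.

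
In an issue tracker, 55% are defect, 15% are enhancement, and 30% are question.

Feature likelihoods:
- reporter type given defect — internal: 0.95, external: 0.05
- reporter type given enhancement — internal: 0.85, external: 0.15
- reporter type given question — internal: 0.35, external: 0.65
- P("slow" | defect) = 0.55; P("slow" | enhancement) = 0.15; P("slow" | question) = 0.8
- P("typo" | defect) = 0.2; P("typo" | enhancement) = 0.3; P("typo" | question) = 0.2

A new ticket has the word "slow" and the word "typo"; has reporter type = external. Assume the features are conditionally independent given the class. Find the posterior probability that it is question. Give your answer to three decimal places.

defect: 0.55 × 0.05 × 0.55 × 0.2 = 0.003025
enhancement: 0.15 × 0.15 × 0.15 × 0.3 = 0.0010125
question: 0.3 × 0.65 × 0.8 × 0.2 = 0.0312
P(question | x) = 0.0312 / 0.0352375 ≈ 0.885

0.885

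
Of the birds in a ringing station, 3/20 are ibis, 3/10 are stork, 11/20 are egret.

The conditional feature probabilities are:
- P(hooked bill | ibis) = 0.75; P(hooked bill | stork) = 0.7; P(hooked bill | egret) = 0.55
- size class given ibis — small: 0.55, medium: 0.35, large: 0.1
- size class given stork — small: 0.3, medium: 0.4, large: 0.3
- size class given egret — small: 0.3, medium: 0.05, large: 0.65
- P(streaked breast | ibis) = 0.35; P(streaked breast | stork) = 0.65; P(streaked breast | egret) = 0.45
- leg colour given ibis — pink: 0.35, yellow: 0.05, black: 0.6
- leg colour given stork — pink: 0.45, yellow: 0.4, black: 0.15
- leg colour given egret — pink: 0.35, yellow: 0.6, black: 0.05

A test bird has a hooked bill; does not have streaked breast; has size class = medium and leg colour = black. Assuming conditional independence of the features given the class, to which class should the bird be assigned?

ibis

ibis: 0.15 × 0.75 × 0.35 × (1−0.35) × 0.6 = 0.01535625
stork: 0.3 × 0.7 × 0.4 × (1−0.65) × 0.15 = 0.00441
egret: 0.55 × 0.55 × 0.05 × (1−0.45) × 0.05 = 0.0004159375
Highest score → ibis.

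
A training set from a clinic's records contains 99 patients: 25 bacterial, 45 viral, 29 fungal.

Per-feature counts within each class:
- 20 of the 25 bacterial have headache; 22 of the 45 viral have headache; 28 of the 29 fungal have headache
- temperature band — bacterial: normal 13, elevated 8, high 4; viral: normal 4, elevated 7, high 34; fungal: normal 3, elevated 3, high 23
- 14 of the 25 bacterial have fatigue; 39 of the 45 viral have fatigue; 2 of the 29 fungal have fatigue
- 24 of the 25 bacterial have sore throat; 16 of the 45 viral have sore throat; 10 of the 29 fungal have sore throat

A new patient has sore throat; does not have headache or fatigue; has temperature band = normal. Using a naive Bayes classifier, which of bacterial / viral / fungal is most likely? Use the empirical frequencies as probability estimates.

bacterial

bacterial: (25/99) × (5/25) × (13/25) × (11/25) × (24/25) ≈ 0.0110933
viral: (45/99) × (23/45) × (4/45) × (6/45) × (16/45) ≈ 0.000979008
fungal: (29/99) × (1/29) × (3/29) × (27/29) × (10/29) ≈ 0.000335472
Highest score → bacterial.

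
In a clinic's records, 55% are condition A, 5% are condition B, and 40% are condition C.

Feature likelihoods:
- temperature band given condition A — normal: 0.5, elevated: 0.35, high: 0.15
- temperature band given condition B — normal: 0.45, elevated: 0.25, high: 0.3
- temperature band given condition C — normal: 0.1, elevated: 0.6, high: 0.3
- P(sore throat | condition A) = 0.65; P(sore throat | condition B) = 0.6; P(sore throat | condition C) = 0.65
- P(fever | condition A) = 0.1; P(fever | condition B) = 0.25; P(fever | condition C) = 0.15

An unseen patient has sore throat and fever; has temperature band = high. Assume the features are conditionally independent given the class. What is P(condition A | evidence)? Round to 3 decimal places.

0.278

condition A: 0.55 × 0.15 × 0.65 × 0.1 = 0.0053625
condition B: 0.05 × 0.3 × 0.6 × 0.25 = 0.00225
condition C: 0.4 × 0.3 × 0.65 × 0.15 = 0.0117
P(condition A | x) = 0.0053625 / 0.0193125 ≈ 0.278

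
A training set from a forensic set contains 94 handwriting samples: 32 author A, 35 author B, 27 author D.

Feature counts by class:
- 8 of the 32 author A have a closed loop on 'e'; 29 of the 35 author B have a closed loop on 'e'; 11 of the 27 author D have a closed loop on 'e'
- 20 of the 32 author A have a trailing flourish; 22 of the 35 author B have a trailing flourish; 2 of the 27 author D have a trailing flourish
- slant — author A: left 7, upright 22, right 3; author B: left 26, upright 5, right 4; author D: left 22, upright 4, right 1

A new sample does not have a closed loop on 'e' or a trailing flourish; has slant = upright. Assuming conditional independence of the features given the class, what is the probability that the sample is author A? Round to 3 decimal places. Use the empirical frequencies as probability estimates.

author A: (32/94) × (24/32) × (12/32) × (22/32) ≈ 0.0658245
author B: (35/94) × (6/35) × (13/35) × (5/35) ≈ 0.00338689
author D: (27/94) × (16/27) × (25/27) × (4/27) ≈ 0.0233488
P(author A | x) = 0.0658245 / 0.09256019 ≈ 0.711

0.711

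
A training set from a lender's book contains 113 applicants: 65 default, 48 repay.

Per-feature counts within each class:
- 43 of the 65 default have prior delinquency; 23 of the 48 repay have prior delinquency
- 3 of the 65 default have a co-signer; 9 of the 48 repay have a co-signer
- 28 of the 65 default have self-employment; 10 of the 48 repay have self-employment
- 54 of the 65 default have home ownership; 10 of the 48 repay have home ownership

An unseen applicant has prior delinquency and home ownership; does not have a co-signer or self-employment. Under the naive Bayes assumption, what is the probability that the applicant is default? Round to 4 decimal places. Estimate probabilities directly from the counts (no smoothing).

default: (65/113) × (43/65) × (62/65) × (37/65) × (54/65) ≈ 0.171647
repay: (48/113) × (23/48) × (39/48) × (38/48) × (10/48) ≈ 0.0272756
P(default | x) = 0.171647 / 0.1989226 ≈ 0.8629

0.8629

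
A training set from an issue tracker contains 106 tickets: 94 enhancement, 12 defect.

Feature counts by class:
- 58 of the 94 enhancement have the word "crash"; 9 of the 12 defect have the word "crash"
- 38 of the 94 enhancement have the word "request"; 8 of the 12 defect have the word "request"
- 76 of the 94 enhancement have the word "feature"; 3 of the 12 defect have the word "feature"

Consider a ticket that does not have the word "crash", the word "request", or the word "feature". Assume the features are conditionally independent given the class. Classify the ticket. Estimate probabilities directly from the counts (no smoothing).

enhancement: (94/106) × (36/94) × (56/94) × (18/94) ≈ 0.0387437
defect: (12/106) × (3/12) × (4/12) × (9/12) ≈ 0.00707547
Highest score → enhancement.

enhancement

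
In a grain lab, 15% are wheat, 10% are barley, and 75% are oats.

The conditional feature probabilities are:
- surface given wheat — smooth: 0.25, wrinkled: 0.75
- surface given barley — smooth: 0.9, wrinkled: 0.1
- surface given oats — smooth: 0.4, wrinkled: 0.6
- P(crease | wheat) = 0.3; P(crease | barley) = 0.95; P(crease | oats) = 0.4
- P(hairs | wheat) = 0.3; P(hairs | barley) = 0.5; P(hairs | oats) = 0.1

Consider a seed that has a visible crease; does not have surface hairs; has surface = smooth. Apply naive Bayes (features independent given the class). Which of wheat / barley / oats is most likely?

wheat: 0.15 × 0.25 × 0.3 × (1−0.3) = 0.007875
barley: 0.1 × 0.9 × 0.95 × (1−0.5) = 0.04275
oats: 0.75 × 0.4 × 0.4 × (1−0.1) = 0.108
Highest score → oats.

oats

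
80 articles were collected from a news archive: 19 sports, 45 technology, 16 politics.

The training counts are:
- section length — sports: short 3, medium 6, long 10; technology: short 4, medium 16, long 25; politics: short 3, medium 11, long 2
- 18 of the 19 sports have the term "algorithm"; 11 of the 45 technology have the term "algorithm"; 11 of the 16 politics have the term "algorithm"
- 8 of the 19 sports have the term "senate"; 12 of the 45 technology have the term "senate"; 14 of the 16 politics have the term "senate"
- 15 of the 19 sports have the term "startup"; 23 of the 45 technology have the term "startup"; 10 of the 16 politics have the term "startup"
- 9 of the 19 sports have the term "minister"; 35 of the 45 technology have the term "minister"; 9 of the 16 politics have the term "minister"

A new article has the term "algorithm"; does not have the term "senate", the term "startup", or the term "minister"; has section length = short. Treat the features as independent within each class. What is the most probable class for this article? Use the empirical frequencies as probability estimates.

sports: (19/80) × (3/19) × (18/19) × (11/19) × (4/19) × (10/19) ≈ 0.00227899
technology: (45/80) × (4/45) × (11/45) × (33/45) × (22/45) × (10/45) ≈ 0.000973754
politics: (16/80) × (3/16) × (11/16) × (2/16) × (6/16) × (7/16) = 0.000528717041015625
Highest score → sports.

sports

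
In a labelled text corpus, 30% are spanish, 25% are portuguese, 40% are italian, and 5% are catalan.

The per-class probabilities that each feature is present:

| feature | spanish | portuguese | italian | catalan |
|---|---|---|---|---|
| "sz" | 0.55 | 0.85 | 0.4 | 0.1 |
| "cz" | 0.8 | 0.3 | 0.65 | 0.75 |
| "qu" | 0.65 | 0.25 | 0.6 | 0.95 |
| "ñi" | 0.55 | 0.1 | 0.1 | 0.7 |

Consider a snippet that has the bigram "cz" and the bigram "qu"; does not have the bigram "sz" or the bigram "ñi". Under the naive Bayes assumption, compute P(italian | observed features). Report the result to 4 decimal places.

0.6582

spanish: 0.3 × (1−0.55) × 0.8 × 0.65 × (1−0.55) = 0.03159
portuguese: 0.25 × (1−0.85) × 0.3 × 0.25 × (1−0.1) = 0.00253125
italian: 0.4 × (1−0.4) × 0.65 × 0.6 × (1−0.1) = 0.08424
catalan: 0.05 × (1−0.1) × 0.75 × 0.95 × (1−0.7) = 0.00961875
P(italian | x) = 0.08424 / 0.12798 ≈ 0.6582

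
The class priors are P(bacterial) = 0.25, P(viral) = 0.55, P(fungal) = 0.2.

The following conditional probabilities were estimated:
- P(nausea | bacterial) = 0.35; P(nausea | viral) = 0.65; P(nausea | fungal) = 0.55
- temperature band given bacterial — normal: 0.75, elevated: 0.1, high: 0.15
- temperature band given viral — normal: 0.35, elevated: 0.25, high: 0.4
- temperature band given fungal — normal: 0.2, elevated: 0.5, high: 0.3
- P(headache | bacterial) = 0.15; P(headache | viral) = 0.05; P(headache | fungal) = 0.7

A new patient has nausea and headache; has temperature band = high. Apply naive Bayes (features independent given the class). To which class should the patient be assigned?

bacterial: 0.25 × 0.35 × 0.15 × 0.15 = 0.00196875
viral: 0.55 × 0.65 × 0.4 × 0.05 = 0.00715
fungal: 0.2 × 0.55 × 0.3 × 0.7 = 0.0231
Highest score → fungal.

fungal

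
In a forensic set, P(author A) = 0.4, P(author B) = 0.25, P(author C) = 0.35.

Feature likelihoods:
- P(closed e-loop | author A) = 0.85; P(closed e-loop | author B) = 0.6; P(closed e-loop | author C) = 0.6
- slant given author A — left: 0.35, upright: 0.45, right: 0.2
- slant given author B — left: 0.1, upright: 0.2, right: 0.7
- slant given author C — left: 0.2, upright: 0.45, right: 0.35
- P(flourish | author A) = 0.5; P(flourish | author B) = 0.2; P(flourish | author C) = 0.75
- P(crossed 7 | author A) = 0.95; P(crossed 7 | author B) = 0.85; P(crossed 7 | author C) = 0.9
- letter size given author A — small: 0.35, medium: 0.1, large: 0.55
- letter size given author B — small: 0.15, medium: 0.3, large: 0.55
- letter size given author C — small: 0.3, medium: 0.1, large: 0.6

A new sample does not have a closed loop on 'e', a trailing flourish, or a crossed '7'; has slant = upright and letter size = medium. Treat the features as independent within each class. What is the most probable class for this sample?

author A: 0.4 × (1−0.85) × 0.45 × (1−0.5) × (1−0.95) × 0.1 = 0.0000675
author B: 0.25 × (1−0.6) × 0.2 × (1−0.2) × (1−0.85) × 0.3 = 0.00072
author C: 0.35 × (1−0.6) × 0.45 × (1−0.75) × (1−0.9) × 0.1 = 0.0001575
Highest score → author B.

author B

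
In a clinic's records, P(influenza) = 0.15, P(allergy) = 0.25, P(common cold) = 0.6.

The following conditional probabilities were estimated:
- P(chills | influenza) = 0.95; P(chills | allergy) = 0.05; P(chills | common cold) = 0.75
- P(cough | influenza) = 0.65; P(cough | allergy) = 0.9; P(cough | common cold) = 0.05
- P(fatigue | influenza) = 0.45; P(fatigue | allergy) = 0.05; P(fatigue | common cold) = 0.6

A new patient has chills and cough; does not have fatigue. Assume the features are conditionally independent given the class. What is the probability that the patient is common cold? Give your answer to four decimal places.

0.1274

influenza: 0.15 × 0.95 × 0.65 × (1−0.45) = 0.05094375
allergy: 0.25 × 0.05 × 0.9 × (1−0.05) = 0.0106875
common cold: 0.6 × 0.75 × 0.05 × (1−0.6) = 0.009
P(common cold | x) = 0.009 / 0.07063125 ≈ 0.1274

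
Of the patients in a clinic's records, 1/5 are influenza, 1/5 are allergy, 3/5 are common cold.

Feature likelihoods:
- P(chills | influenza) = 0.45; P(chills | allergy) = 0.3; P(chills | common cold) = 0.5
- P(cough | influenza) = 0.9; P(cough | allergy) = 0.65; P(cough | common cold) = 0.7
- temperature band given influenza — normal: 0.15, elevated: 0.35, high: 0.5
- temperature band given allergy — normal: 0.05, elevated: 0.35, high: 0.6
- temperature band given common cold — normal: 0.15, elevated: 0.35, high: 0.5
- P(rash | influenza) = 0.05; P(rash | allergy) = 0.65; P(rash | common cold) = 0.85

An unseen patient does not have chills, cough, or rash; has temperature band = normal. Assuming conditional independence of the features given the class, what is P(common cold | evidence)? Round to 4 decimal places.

influenza: 0.2 × (1−0.45) × (1−0.9) × 0.15 × (1−0.05) = 0.0015675
allergy: 0.2 × (1−0.3) × (1−0.65) × 0.05 × (1−0.65) = 0.0008575
common cold: 0.6 × (1−0.5) × (1−0.7) × 0.15 × (1−0.85) = 0.002025
P(common cold | x) = 0.002025 / 0.00445 ≈ 0.4551

0.4551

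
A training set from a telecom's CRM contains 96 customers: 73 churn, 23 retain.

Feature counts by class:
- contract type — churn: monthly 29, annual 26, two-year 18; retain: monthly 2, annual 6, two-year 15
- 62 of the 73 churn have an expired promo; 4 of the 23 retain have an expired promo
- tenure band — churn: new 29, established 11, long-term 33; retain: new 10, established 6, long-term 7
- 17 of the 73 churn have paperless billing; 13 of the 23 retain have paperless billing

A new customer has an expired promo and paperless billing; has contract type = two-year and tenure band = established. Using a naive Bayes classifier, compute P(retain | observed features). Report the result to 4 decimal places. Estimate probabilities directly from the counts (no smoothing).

churn: (73/96) × (18/73) × (62/73) × (11/73) × (17/73) ≈ 0.00558812
retain: (23/96) × (15/23) × (4/23) × (6/23) × (13/23) ≈ 0.00400674
P(retain | x) = 0.00400674 / 0.00959486 ≈ 0.4176

0.4176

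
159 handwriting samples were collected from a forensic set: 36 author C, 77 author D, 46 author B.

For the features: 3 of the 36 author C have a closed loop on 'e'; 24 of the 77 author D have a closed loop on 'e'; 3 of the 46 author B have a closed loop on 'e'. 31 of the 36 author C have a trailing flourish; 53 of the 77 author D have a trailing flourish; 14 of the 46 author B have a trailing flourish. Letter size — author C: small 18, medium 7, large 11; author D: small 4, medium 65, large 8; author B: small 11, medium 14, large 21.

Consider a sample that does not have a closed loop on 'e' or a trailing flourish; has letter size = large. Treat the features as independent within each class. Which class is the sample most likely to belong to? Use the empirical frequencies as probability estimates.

author C: (36/159) × (33/36) × (5/36) × (11/36) ≈ 0.00880794
author D: (77/159) × (53/77) × (24/77) × (8/77) ≈ 0.0107944
author B: (46/159) × (43/46) × (32/46) × (21/46) ≈ 0.0858865
Highest score → author B.

author B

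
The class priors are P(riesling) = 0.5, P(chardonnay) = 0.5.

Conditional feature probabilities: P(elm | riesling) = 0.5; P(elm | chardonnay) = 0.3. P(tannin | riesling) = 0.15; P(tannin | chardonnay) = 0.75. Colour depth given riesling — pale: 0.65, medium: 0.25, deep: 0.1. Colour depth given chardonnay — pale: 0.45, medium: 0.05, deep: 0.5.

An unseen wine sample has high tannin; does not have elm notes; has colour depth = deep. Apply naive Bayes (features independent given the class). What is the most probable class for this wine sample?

riesling: 0.5 × (1−0.5) × 0.15 × 0.1 = 0.00375
chardonnay: 0.5 × (1−0.3) × 0.75 × 0.5 = 0.13125
Highest score → chardonnay.

chardonnay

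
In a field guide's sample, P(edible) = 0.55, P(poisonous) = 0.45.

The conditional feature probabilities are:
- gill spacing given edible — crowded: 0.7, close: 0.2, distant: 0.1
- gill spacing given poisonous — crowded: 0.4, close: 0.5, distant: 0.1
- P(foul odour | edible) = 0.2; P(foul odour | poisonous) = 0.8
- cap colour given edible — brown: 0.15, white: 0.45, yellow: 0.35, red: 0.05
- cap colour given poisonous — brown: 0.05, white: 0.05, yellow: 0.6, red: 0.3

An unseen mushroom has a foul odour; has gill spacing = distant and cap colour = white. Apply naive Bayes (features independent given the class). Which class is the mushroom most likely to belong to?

edible

edible: 0.55 × 0.1 × 0.2 × 0.45 = 0.00495
poisonous: 0.45 × 0.1 × 0.8 × 0.05 = 0.0018
Highest score → edible.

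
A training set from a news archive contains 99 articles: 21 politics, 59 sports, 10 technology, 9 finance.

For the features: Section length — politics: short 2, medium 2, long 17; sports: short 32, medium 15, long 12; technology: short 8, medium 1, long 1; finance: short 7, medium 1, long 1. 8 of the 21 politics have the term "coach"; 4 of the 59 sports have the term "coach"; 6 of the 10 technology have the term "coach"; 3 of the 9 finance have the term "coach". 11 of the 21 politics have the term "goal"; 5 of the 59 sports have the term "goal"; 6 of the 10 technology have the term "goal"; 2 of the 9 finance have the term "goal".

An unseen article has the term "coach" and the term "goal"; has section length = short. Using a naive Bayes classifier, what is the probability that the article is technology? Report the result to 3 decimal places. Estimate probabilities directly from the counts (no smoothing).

0.723

politics: (21/99) × (2/21) × (8/21) × (11/21) ≈ 0.00403124
sports: (59/99) × (32/59) × (4/59) × (5/59) ≈ 0.00185712
technology: (10/99) × (8/10) × (6/10) × (6/10) ≈ 0.0290909
finance: (9/99) × (7/9) × (3/9) × (2/9) ≈ 0.00523756
P(technology | x) = 0.0290909 / 0.04021682 ≈ 0.723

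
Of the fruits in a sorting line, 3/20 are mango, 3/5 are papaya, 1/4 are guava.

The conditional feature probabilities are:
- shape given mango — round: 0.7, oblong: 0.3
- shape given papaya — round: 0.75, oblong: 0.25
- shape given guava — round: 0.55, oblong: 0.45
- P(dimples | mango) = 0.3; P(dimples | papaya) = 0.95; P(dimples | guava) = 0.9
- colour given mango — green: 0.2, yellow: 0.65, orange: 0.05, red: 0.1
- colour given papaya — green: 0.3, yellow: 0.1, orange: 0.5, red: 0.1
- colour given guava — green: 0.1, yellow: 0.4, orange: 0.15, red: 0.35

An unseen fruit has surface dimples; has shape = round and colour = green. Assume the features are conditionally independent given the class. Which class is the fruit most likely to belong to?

mango: 0.15 × 0.7 × 0.3 × 0.2 = 0.0063
papaya: 0.6 × 0.75 × 0.95 × 0.3 = 0.12825
guava: 0.25 × 0.55 × 0.9 × 0.1 = 0.012375
Highest score → papaya.

papaya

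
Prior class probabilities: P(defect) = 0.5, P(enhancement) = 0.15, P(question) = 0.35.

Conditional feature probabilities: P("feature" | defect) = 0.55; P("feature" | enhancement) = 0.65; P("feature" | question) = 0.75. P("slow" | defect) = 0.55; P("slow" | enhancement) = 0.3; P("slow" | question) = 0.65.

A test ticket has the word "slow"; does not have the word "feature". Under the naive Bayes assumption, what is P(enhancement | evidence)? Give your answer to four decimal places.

defect: 0.5 × (1−0.55) × 0.55 = 0.12375
enhancement: 0.15 × (1−0.65) × 0.3 = 0.01575
question: 0.35 × (1−0.75) × 0.65 = 0.056875
P(enhancement | x) = 0.01575 / 0.196375 ≈ 0.0802

0.0802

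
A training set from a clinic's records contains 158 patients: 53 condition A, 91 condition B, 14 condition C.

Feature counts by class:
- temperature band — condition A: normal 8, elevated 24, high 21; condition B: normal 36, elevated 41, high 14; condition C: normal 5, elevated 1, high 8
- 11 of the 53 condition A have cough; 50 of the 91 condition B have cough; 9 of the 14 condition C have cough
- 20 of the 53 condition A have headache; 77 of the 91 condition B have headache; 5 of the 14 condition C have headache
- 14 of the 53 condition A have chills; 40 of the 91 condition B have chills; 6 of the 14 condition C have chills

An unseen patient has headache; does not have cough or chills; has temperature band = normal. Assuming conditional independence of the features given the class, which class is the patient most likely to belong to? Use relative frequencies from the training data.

condition A: (53/158) × (8/53) × (42/53) × (20/53) × (39/53) ≈ 0.0111416
condition B: (91/158) × (36/91) × (41/91) × (77/91) × (51/91) ≈ 0.0486817
condition C: (14/158) × (5/14) × (5/14) × (5/14) × (8/14) ≈ 0.00230653
Highest score → condition B.

condition B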